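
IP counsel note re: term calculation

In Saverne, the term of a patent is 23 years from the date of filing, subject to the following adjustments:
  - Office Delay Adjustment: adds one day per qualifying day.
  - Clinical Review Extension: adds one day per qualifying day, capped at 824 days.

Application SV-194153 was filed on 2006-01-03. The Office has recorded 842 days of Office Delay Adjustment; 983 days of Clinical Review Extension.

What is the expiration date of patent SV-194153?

Base term: filing date + 23 years → 3 January 2029.
Office Delay Adjustment: +842 days → 25 April 2031.
Clinical Review Extension: 983 days claimed exceeds the 824-day cap, so +824 days → 27 July 2033.

2033-07-27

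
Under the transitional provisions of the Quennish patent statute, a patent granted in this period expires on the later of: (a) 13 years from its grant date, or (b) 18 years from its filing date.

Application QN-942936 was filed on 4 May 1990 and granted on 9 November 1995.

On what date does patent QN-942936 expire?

(a) grant + 13 years → 9 November 2008.
(b) filing + 18 years → 4 May 2008.
Later of the two: 9 November 2008.

2008-11-09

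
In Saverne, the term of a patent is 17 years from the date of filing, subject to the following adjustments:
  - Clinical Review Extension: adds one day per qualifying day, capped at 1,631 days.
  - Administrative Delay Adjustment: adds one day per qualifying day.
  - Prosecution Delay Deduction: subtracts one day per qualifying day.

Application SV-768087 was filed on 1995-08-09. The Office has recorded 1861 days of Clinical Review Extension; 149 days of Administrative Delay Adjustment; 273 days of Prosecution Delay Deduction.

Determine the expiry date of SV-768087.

2016-09-24

Base term: filing date + 17 years → 9 August 2012.
Clinical Review Extension: 1861 days claimed exceeds the 1631-day cap, so +1631 days → 26 January 2017.
Administrative Delay Adjustment: +149 days → 24 June 2017.
Prosecution Delay Deduction: −273 days → 24 September 2016.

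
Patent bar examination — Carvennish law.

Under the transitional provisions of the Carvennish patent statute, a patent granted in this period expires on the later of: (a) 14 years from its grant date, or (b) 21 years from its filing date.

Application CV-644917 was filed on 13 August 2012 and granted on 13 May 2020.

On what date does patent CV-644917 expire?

(a) grant + 14 years → 13 May 2034.
(b) filing + 21 years → 13 August 2033.
Later of the two: 13 May 2034.

2034-05-13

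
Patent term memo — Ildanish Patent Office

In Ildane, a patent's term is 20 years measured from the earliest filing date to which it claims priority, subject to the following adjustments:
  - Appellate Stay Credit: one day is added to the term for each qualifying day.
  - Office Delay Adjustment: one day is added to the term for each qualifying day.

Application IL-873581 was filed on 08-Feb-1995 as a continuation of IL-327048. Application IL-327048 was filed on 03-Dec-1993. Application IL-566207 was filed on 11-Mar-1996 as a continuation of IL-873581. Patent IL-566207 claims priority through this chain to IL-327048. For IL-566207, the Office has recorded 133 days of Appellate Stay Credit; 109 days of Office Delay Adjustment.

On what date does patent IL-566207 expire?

August 2, 2014

Earliest priority filing: 3 December 1993.
Base term: 3 December 1993 + 20 years → 3 December 2013.
Appellate Stay Credit: +133 days → 15 April 2014.
Office Delay Adjustment: +109 days → 2 August 2014.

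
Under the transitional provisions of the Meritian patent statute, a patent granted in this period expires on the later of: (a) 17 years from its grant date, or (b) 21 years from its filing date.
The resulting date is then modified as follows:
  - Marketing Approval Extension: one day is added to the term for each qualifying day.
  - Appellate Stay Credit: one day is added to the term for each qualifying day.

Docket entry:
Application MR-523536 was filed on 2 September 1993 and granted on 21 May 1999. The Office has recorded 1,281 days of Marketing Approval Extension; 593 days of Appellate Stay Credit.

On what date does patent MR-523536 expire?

(a) grant + 17 years → 21 May 2016.
(b) filing + 21 years → 2 September 2014.
Later of the two: 21 May 2016.
Marketing Approval Extension: +1281 days → 23 November 2019.
Appellate Stay Credit: +593 days → 8 July 2021.

2021-07-08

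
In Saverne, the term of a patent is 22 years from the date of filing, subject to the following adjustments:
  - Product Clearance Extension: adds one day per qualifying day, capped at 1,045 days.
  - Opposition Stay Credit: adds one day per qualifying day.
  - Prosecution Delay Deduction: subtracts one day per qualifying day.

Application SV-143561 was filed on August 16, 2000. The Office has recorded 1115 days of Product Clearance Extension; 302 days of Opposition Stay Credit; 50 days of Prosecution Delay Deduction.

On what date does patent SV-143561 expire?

Base term: filing date + 22 years → 16 August 2022.
Product Clearance Extension: 1115 days claimed exceeds the 1045-day cap, so +1045 days → 26 June 2025.
Opposition Stay Credit: +302 days → 24 April 2026.
Prosecution Delay Deduction: −50 days → 5 March 2026.

March 5, 2026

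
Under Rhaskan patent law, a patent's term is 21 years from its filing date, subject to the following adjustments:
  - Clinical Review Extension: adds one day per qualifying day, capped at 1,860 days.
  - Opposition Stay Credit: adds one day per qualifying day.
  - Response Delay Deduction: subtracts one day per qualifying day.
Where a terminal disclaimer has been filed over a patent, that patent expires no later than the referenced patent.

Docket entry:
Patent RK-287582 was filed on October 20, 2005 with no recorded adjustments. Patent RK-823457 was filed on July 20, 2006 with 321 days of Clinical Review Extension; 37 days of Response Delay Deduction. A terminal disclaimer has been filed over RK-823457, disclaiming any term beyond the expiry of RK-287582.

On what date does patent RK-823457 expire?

October 20, 2026

Natural term of RK-823457:
  Base: filing + 21 years → 20 July 2027.
  Clinical Review Extension: 321 days (within the 1860-day cap) → +321 days → 5 June 2028.
  Response Delay Deduction: −37 days → 29 April 2028.
Expiry of referenced patent RK-287582:
  Base: filing + 21 years → 20 October 2026.
Terminal disclaimer: RK-823457 expires on the earlier of 29 April 2028 and 20 October 2026.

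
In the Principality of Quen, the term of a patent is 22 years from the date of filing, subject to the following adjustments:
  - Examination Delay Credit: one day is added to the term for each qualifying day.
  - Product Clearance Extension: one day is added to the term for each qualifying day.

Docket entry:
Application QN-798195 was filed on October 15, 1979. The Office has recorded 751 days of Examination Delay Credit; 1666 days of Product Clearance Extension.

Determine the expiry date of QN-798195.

May 28, 2008

Base term: filing date + 22 years → 15 October 2001.
Examination Delay Credit: +751 days → 5 November 2003.
Product Clearance Extension: +1666 days → 28 May 2008.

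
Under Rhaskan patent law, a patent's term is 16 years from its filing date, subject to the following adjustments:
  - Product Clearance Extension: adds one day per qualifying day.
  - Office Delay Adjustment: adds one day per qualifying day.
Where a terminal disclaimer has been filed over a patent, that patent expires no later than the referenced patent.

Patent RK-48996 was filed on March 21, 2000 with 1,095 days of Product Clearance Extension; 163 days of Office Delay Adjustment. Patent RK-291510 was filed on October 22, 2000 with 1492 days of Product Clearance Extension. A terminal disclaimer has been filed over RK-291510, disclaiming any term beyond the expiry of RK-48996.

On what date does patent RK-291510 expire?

2019-08-31

Natural term of RK-291510:
  Base: filing + 16 years → 22 October 2016.
  Product Clearance Extension: +1492 days → 22 November 2020.
Expiry of referenced patent RK-48996:
  Base: filing + 16 years → 21 March 2016.
  Product Clearance Extension: +1095 days → 21 March 2019.
  Office Delay Adjustment: +163 days → 31 August 2019.
Terminal disclaimer: RK-291510 expires on the earlier of 22 November 2020 and 31 August 2019.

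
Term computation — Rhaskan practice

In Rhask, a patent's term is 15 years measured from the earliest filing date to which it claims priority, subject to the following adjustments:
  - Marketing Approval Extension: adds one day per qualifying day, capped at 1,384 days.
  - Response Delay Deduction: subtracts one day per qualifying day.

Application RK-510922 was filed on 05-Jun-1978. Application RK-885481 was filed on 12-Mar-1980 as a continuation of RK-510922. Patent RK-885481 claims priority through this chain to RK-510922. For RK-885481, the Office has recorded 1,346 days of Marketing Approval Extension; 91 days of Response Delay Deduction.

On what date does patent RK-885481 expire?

November 11, 1996

Earliest priority filing: 5 June 1978.
Base term: 5 June 1978 + 15 years → 5 June 1993.
Marketing Approval Extension: 1346 days (within the 1384-day cap) → +1346 days → 10 February 1997.
Response Delay Deduction: −91 days → 11 November 1996.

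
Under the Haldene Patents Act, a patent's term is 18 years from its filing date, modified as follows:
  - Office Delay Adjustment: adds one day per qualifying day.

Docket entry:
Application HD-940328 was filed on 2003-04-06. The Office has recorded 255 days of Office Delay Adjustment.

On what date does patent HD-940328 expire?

2021-12-17

Base term: filing date + 18 years → 6 April 2021.
Office Delay Adjustment: +255 days → 17 December 2021.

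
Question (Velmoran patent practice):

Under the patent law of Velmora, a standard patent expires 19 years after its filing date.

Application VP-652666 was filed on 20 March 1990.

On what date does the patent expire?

2009-03-20

Filing date + 19 years → 20 March 2009.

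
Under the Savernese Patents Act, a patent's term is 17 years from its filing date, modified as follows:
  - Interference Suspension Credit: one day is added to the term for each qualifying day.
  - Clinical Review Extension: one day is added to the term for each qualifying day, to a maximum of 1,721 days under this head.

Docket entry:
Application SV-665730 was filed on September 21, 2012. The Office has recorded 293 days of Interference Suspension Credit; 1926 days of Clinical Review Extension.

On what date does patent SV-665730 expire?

March 28, 2035

Base term: filing date + 17 years → 21 September 2029.
Interference Suspension Credit: +293 days → 11 July 2030.
Clinical Review Extension: 1926 days claimed exceeds the 1721-day cap, so +1721 days → 28 March 2035.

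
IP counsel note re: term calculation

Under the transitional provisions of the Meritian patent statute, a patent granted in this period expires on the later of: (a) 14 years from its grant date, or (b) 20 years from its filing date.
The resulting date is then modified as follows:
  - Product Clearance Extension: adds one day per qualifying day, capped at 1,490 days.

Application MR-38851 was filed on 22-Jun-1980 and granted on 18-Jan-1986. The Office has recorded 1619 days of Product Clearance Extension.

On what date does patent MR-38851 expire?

(a) grant + 14 years → 18 January 2000.
(b) filing + 20 years → 22 June 2000.
Later of the two: 22 June 2000.
Product Clearance Extension: 1619 days claimed exceeds the 1490-day cap, so +1490 days → 21 July 2004.

July 21, 2004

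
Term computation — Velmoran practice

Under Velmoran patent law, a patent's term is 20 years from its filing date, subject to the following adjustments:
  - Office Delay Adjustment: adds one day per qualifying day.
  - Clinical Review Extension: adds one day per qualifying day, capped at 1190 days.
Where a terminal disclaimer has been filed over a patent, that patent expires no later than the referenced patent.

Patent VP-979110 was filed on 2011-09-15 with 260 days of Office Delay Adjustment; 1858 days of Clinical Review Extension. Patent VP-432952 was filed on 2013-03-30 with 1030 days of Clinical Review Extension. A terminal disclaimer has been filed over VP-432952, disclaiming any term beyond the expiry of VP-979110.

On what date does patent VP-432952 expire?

Natural term of VP-432952:
  Base: filing + 20 years → 30 March 2033.
  Clinical Review Extension: 1030 days (within the 1190-day cap) → +1030 days → 24 January 2036.
Expiry of referenced patent VP-979110:
  Base: filing + 20 years → 15 September 2031.
  Office Delay Adjustment: +260 days → 1 June 2032.
  Clinical Review Extension: 1858 days claimed exceeds the 1190-day cap, so +1190 days → 4 September 2035.
Terminal disclaimer: VP-432952 expires on the earlier of 24 January 2036 and 4 September 2035.

September 4, 2035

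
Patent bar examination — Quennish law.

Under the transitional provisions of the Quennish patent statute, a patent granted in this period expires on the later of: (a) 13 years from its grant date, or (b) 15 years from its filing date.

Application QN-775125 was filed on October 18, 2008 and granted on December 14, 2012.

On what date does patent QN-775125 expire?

(a) grant + 13 years → 14 December 2025.
(b) filing + 15 years → 18 October 2023.
Later of the two: 14 December 2025.

2025-12-14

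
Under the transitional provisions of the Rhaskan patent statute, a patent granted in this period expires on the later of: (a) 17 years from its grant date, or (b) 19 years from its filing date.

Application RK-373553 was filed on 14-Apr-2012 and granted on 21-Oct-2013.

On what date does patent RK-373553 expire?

(a) grant + 17 years → 21 October 2030.
(b) filing + 19 years → 14 April 2031.
Later of the two: 14 April 2031.

2031-04-14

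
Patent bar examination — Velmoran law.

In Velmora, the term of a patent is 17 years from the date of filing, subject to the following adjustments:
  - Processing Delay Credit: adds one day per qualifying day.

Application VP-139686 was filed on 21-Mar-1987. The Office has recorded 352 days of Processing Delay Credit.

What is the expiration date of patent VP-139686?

2005-03-08

Base term: filing date + 17 years → 21 March 2004.
Processing Delay Credit: +352 days → 8 March 2005.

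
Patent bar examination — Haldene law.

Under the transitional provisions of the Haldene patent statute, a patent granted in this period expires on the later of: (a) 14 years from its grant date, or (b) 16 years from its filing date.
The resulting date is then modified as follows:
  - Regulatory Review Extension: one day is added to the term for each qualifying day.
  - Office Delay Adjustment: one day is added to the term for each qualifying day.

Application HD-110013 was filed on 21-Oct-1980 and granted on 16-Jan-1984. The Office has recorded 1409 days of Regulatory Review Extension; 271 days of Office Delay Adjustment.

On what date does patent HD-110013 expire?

2002-08-23

(a) grant + 14 years → 16 January 1998.
(b) filing + 16 years → 21 October 1996.
Later of the two: 16 January 1998.
Regulatory Review Extension: +1409 days → 25 November 2001.
Office Delay Adjustment: +271 days → 23 August 2002.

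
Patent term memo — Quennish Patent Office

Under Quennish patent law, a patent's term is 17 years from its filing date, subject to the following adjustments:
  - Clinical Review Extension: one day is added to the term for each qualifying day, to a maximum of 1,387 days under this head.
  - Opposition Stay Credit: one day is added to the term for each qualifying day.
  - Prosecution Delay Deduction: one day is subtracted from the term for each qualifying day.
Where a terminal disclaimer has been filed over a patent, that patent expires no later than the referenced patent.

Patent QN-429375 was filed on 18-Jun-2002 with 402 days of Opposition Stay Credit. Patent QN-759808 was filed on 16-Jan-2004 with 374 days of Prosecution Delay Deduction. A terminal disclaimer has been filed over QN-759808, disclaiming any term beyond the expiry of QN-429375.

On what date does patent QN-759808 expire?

January 8, 2020

Natural term of QN-759808:
  Base: filing + 17 years → 16 January 2021.
  Prosecution Delay Deduction: −374 days → 8 January 2020.
Expiry of referenced patent QN-429375:
  Base: filing + 17 years → 18 June 2019.
  Opposition Stay Credit: +402 days → 24 July 2020.
Terminal disclaimer: QN-759808 expires on the earlier of 8 January 2020 and 24 July 2020.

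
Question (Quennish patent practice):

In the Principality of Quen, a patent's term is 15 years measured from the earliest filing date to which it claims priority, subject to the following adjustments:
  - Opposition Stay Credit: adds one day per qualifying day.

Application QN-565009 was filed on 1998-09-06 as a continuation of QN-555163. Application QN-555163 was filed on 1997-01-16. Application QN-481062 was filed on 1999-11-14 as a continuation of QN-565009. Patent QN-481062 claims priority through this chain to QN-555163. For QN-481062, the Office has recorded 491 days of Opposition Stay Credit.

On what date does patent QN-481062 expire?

2013-05-21

Earliest priority filing: 16 January 1997.
Base term: 16 January 1997 + 15 years → 16 January 2012.
Opposition Stay Credit: +491 days → 21 May 2013.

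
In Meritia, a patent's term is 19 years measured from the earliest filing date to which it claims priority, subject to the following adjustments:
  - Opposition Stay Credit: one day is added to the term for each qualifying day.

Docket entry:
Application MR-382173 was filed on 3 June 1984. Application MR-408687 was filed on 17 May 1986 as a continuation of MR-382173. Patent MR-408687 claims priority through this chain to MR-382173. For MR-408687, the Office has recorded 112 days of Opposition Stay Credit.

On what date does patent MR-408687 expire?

September 23, 2003

Earliest priority filing: 3 June 1984.
Base term: 3 June 1984 + 19 years → 3 June 2003.
Opposition Stay Credit: +112 days → 23 September 2003.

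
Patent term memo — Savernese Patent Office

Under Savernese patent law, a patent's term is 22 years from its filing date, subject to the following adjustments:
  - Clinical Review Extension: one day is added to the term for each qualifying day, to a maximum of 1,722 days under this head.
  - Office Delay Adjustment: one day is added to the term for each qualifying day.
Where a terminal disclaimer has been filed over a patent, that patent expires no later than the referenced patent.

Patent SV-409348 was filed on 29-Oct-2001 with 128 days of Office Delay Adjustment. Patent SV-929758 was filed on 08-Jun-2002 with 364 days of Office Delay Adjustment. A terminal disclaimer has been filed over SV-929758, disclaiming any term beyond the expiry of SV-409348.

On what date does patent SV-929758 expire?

Natural term of SV-929758:
  Base: filing + 22 years → 8 June 2024.
  Office Delay Adjustment: +364 days → 7 June 2025.
Expiry of referenced patent SV-409348:
  Base: filing + 22 years → 29 October 2023.
  Office Delay Adjustment: +128 days → 5 March 2024.
Terminal disclaimer: SV-929758 expires on the earlier of 7 June 2025 and 5 March 2024.

March 5, 2024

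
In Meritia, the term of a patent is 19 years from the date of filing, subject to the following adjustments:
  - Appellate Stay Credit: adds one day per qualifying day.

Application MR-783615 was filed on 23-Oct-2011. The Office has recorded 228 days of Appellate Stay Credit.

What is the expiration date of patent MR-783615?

June 8, 2031

Base term: filing date + 19 years → 23 October 2030.
Appellate Stay Credit: +228 days → 8 June 2031.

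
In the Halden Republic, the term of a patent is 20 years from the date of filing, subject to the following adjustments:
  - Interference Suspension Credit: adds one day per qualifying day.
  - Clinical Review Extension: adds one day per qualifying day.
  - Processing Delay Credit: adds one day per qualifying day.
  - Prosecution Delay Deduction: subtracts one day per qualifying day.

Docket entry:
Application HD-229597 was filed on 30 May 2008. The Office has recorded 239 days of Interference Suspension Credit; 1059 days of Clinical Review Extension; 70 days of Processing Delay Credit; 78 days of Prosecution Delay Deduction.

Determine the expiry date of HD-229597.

2031-12-11

Base term: filing date + 20 years → 30 May 2028.
Interference Suspension Credit: +239 days → 24 January 2029.
Clinical Review Extension: +1059 days → 19 December 2031.
Processing Delay Credit: +70 days → 27 February 2032.
Prosecution Delay Deduction: −78 days → 11 December 2031.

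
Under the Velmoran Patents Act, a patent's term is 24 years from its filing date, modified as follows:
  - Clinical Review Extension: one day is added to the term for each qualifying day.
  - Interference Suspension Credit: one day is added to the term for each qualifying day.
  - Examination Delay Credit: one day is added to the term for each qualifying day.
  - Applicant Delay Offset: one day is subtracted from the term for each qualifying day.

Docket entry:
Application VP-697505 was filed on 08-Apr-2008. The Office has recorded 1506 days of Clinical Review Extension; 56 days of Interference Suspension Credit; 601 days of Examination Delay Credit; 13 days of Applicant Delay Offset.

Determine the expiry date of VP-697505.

Base term: filing date + 24 years → 8 April 2032.
Clinical Review Extension: +1506 days → 23 May 2036.
Interference Suspension Credit: +56 days → 18 July 2036.
Examination Delay Credit: +601 days → 11 March 2038.
Applicant Delay Offset: −13 days → 26 February 2038.

February 26, 2038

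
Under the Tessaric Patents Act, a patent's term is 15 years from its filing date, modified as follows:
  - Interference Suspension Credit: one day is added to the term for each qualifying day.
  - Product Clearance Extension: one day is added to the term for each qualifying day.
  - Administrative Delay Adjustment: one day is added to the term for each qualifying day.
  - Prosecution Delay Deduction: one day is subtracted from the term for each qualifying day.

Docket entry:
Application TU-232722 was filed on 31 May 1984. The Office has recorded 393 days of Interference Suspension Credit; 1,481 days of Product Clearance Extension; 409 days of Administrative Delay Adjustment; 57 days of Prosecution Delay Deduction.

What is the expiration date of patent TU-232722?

Base term: filing date + 15 years → 31 May 1999.
Interference Suspension Credit: +393 days → 27 June 2000.
Product Clearance Extension: +1481 days → 17 July 2004.
Administrative Delay Adjustment: +409 days → 30 August 2005.
Prosecution Delay Deduction: −57 days → 4 July 2005.

July 4, 2005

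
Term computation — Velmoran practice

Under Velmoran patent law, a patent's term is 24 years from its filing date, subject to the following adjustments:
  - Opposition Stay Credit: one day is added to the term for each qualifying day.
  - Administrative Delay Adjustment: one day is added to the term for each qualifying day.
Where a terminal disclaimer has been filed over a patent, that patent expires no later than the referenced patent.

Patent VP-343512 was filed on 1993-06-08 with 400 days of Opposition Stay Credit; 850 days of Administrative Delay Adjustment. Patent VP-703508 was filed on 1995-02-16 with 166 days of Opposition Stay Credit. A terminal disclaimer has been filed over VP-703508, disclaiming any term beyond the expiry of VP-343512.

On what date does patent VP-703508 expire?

August 1, 2019

Natural term of VP-703508:
  Base: filing + 24 years → 16 February 2019.
  Opposition Stay Credit: +166 days → 1 August 2019.
Expiry of referenced patent VP-343512:
  Base: filing + 24 years → 8 June 2017.
  Opposition Stay Credit: +400 days → 13 July 2018.
  Administrative Delay Adjustment: +850 days → 9 November 2020.
Terminal disclaimer: VP-703508 expires on the earlier of 1 August 2019 and 9 November 2020.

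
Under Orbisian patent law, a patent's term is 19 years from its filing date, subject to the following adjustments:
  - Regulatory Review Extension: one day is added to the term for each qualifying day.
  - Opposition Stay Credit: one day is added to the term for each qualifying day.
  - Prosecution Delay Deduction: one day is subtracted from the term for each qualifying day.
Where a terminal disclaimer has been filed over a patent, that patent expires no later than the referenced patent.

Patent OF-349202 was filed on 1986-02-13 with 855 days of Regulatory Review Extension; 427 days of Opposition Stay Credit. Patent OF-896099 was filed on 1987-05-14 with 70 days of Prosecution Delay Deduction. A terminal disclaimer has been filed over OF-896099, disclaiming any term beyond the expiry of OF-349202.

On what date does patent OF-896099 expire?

Natural term of OF-896099:
  Base: filing + 19 years → 14 May 2006.
  Prosecution Delay Deduction: −70 days → 5 March 2006.
Expiry of referenced patent OF-349202:
  Base: filing + 19 years → 13 February 2005.
  Regulatory Review Extension: +855 days → 18 June 2007.
  Opposition Stay Credit: +427 days → 18 August 2008.
Terminal disclaimer: OF-896099 expires on the earlier of 5 March 2006 and 18 August 2008.

March 5, 2006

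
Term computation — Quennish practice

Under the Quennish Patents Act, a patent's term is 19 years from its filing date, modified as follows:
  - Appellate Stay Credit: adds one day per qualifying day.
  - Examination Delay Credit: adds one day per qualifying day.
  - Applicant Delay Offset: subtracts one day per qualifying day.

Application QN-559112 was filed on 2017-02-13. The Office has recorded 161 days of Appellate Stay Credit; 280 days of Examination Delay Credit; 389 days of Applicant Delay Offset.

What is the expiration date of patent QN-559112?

Base term: filing date + 19 years → 13 February 2036.
Appellate Stay Credit: +161 days → 23 July 2036.
Examination Delay Credit: +280 days → 29 April 2037.
Applicant Delay Offset: −389 days → 5 April 2036.

April 5, 2036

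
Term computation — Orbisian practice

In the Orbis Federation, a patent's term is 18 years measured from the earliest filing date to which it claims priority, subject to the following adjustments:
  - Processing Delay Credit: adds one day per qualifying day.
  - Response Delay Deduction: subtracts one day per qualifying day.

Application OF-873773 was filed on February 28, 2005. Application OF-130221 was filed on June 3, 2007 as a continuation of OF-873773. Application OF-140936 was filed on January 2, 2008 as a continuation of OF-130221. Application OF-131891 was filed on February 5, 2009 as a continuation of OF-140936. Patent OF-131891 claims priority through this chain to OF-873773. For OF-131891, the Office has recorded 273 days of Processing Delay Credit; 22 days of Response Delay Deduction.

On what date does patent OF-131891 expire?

November 6, 2023

Earliest priority filing: 28 February 2005.
Base term: 28 February 2005 + 18 years → 28 February 2023.
Processing Delay Credit: +273 days → 28 November 2023.
Response Delay Deduction: −22 days → 6 November 2023.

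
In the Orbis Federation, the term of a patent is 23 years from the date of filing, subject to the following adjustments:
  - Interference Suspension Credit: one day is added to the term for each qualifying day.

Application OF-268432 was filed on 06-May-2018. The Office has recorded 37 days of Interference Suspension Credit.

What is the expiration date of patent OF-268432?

2041-06-12

Base term: filing date + 23 years → 6 May 2041.
Interference Suspension Credit: +37 days → 12 June 2041.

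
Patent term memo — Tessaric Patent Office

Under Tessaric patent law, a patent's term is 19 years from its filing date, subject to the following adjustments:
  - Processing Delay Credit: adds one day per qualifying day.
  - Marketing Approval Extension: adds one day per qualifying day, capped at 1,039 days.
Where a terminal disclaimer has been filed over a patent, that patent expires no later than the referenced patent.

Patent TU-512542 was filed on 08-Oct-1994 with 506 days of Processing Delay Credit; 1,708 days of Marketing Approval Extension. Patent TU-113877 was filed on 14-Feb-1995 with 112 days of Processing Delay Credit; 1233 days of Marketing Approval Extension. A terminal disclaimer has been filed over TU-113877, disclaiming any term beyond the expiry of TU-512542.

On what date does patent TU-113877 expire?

Natural term of TU-113877:
  Base: filing + 19 years → 14 February 2014.
  Processing Delay Credit: +112 days → 6 June 2014.
  Marketing Approval Extension: 1233 days claimed exceeds the 1039-day cap, so +1039 days → 10 April 2017.
Expiry of referenced patent TU-512542:
  Base: filing + 19 years → 8 October 2013.
  Processing Delay Credit: +506 days → 26 February 2015.
  Marketing Approval Extension: 1708 days claimed exceeds the 1039-day cap, so +1039 days → 31 December 2017.
Terminal disclaimer: TU-113877 expires on the earlier of 10 April 2017 and 31 December 2017.

2017-04-10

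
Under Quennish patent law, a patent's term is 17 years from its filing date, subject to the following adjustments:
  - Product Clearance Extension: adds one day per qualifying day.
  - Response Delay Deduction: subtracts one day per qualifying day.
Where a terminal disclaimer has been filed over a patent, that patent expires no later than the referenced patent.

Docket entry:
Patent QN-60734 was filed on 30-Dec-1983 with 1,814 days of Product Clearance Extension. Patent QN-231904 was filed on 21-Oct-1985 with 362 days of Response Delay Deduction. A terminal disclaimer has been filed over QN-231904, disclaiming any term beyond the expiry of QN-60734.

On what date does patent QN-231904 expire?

2001-10-24

Natural term of QN-231904:
  Base: filing + 17 years → 21 October 2002.
  Response Delay Deduction: −362 days → 24 October 2001.
Expiry of referenced patent QN-60734:
  Base: filing + 17 years → 30 December 2000.
  Product Clearance Extension: +1814 days → 18 December 2005.
Terminal disclaimer: QN-231904 expires on the earlier of 24 October 2001 and 18 December 2005.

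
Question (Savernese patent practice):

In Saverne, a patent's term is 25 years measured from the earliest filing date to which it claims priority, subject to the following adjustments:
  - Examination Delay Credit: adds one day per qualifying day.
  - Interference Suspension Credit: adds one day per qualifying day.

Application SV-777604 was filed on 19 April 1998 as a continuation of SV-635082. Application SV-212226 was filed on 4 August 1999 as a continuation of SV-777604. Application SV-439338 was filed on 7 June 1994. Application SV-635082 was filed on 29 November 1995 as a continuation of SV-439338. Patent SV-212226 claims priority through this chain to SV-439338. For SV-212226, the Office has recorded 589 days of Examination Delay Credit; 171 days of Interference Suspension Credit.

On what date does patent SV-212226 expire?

Earliest priority filing: 7 June 1994.
Base term: 7 June 1994 + 25 years → 7 June 2019.
Examination Delay Credit: +589 days → 16 January 2021.
Interference Suspension Credit: +171 days → 6 July 2021.

2021-07-06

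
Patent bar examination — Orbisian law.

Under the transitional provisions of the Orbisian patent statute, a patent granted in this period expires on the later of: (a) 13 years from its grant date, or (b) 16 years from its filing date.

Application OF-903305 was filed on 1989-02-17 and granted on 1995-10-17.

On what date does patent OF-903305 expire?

(a) grant + 13 years → 17 October 2008.
(b) filing + 16 years → 17 February 2005.
Later of the two: 17 October 2008.

2008-10-17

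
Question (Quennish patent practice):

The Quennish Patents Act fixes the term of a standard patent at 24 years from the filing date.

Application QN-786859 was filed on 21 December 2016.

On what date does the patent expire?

2040-12-21

Filing date + 24 years → 21 December 2040.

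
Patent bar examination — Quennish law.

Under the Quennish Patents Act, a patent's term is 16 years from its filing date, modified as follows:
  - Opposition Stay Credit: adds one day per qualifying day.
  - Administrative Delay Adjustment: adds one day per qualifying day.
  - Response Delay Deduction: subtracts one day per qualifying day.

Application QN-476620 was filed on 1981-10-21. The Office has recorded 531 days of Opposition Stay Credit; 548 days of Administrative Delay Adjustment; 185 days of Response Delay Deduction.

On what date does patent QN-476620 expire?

Base term: filing date + 16 years → 21 October 1997.
Opposition Stay Credit: +531 days → 5 April 1999.
Administrative Delay Adjustment: +548 days → 4 October 2000.
Response Delay Deduction: −185 days → 2 April 2000.

2000-04-02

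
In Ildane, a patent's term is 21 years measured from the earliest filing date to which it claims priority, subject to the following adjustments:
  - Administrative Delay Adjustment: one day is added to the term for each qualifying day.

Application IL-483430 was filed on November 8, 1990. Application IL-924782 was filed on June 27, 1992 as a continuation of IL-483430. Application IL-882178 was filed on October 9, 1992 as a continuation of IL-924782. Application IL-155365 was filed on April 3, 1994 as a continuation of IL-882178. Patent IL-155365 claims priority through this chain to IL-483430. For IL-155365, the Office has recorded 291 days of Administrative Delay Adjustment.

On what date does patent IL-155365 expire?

2012-08-25

Earliest priority filing: 8 November 1990.
Base term: 8 November 1990 + 21 years → 8 November 2011.
Administrative Delay Adjustment: +291 days → 25 August 2012.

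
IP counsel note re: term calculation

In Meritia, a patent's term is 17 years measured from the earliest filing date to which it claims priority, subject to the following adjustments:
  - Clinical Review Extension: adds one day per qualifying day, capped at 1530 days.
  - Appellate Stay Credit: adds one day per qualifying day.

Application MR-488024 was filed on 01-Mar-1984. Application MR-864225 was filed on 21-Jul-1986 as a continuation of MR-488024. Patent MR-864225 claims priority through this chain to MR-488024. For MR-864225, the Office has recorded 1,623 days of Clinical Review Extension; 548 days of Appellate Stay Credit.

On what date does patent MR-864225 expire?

2006-11-08

Earliest priority filing: 1 March 1984.
Base term: 1 March 1984 + 17 years → 1 March 2001.
Clinical Review Extension: 1623 days claimed exceeds the 1530-day cap, so +1530 days → 9 May 2005.
Appellate Stay Credit: +548 days → 8 November 2006.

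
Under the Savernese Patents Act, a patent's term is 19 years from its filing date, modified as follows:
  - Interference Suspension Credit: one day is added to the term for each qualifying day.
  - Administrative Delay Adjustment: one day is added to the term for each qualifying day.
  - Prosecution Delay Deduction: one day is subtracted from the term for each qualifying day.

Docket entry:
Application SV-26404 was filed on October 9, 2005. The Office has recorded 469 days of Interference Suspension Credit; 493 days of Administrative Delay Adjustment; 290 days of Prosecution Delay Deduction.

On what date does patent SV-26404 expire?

Base term: filing date + 19 years → 9 October 2024.
Interference Suspension Credit: +469 days → 21 January 2026.
Administrative Delay Adjustment: +493 days → 29 May 2027.
Prosecution Delay Deduction: −290 days → 12 August 2026.

August 12, 2026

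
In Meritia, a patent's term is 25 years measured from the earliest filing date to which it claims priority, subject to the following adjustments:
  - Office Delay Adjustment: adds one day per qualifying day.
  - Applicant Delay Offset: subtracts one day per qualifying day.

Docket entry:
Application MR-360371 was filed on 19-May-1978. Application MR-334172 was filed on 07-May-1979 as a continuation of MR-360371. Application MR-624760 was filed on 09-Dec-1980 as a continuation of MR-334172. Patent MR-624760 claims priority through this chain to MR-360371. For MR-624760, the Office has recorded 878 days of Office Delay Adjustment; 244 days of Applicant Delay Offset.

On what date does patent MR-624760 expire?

Earliest priority filing: 19 May 1978.
Base term: 19 May 1978 + 25 years → 19 May 2003.
Office Delay Adjustment: +878 days → 13 October 2005.
Applicant Delay Offset: −244 days → 11 February 2005.

2005-02-11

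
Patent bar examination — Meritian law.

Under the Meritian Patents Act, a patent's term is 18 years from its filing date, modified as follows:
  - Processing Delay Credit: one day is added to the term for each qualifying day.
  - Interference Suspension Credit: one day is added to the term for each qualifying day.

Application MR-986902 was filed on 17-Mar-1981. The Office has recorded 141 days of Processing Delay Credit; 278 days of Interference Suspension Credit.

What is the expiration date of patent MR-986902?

2000-05-09

Base term: filing date + 18 years → 17 March 1999.
Processing Delay Credit: +141 days → 5 August 1999.
Interference Suspension Credit: +278 days → 9 May 2000.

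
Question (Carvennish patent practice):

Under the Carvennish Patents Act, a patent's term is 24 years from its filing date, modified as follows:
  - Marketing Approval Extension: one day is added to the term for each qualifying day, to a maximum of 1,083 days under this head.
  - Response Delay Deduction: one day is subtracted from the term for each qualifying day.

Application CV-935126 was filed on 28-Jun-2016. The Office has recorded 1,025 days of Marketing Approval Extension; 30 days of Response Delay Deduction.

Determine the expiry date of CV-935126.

Base term: filing date + 24 years → 28 June 2040.
Marketing Approval Extension: 1025 days (within the 1083-day cap) → +1025 days → 19 April 2043.
Response Delay Deduction: −30 days → 20 March 2043.

2043-03-20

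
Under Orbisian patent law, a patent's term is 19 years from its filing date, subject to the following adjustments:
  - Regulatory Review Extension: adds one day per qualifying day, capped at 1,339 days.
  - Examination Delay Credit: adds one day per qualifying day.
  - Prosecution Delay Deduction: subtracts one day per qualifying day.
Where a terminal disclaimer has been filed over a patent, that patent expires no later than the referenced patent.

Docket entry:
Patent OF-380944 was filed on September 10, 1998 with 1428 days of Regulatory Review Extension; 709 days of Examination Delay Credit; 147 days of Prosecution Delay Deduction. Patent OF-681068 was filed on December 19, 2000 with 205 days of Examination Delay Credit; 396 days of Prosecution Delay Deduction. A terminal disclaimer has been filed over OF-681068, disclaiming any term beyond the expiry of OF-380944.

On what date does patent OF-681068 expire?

Natural term of OF-681068:
  Base: filing + 19 years → 19 December 2019.
  Examination Delay Credit: +205 days → 11 July 2020.
  Prosecution Delay Deduction: −396 days → 11 June 2019.
Expiry of referenced patent OF-380944:
  Base: filing + 19 years → 10 September 2017.
  Regulatory Review Extension: 1428 days claimed exceeds the 1339-day cap, so +1339 days → 11 May 2021.
  Examination Delay Credit: +709 days → 20 April 2023.
  Prosecution Delay Deduction: −147 days → 24 November 2022.
Terminal disclaimer: OF-681068 expires on the earlier of 11 June 2019 and 24 November 2022.

June 11, 2019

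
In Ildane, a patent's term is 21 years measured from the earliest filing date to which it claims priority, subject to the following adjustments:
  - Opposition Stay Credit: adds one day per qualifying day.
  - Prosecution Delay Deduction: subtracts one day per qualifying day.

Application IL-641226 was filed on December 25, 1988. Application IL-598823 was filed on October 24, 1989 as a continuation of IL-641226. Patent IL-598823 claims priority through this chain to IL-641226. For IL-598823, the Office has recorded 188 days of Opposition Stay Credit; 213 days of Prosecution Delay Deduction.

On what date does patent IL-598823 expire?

2009-11-30

Earliest priority filing: 25 December 1988.
Base term: 25 December 1988 + 21 years → 25 December 2009.
Opposition Stay Credit: +188 days → 1 July 2010.
Prosecution Delay Deduction: −213 days → 30 November 2009.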